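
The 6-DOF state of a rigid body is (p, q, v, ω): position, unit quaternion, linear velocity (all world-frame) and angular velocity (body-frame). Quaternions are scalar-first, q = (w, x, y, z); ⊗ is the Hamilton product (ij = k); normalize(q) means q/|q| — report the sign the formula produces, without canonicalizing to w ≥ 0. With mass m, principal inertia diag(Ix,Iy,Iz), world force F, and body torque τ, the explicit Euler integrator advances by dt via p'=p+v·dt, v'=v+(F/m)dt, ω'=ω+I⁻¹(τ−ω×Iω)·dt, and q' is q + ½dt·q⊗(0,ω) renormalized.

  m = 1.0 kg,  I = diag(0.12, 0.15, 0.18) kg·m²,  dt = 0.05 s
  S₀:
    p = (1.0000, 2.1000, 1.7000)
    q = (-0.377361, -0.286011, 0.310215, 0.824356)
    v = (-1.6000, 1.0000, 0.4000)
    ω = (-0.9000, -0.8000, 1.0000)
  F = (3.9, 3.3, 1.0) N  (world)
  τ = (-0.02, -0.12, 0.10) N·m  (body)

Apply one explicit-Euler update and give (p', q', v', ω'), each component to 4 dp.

p' = (0.9200, 2.1500, 1.7200)
q' = (-0.3979, -0.2531, 0.3061, 0.8270)
v' = (-1.4050, 1.1650, 0.4500)
ω' = (-0.8983, -0.8580, 1.0218)

ω×(Iω) gyroscopic = (-0.0240, 0.0540, 0.0216)
(τ − ω×Iω)/I = (0.0333, -1.1600, 0.4356)
new body rate ω' = (-0.8983, -0.8580, 1.0218)
2q̇ = q⊗(0,ω) = (-0.8335939, 1.3093247, -0.1540206, 0.1306413)
updated quaternion q' = (-0.3979, -0.2531, 0.3061, 0.8270)
a = (3.9000, 3.3000, 1.0000)
p + v·dt = (0.9200, 2.1500, 1.7200)
new velocity v' = (-1.4050, 1.1650, 0.4500)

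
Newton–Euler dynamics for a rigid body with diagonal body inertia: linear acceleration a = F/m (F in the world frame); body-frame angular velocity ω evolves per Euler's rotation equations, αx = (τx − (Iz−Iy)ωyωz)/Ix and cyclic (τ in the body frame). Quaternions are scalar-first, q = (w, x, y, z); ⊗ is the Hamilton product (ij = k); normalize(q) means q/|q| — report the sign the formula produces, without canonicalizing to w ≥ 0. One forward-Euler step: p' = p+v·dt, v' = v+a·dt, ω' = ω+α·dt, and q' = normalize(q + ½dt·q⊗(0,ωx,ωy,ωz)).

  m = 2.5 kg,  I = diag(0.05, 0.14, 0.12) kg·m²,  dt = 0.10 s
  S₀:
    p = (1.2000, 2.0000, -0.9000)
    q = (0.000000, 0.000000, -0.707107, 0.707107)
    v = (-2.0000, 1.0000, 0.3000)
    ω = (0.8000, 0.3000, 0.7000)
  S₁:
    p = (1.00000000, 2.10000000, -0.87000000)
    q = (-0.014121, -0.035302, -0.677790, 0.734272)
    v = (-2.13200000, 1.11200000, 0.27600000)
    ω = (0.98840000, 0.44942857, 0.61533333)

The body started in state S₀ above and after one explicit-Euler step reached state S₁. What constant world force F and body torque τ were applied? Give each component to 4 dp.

F = (-3.3000, 2.8000, -0.6000)
τ = (0.0900, 0.1700, -0.0800)

Δω = ω₁−ω₀ = (0.18840000, 0.14942857, -0.08466667)
precession coupling = (-0.0042, -0.0392, 0.0216)
applied torque τ = (0.0900, 0.1700, -0.0800)
v₁ − v₀ = (-0.13200000, 0.11200000, -0.02400000)
m·(v₁−v₀)/dt = (-3.3000, 2.8000, -0.6000)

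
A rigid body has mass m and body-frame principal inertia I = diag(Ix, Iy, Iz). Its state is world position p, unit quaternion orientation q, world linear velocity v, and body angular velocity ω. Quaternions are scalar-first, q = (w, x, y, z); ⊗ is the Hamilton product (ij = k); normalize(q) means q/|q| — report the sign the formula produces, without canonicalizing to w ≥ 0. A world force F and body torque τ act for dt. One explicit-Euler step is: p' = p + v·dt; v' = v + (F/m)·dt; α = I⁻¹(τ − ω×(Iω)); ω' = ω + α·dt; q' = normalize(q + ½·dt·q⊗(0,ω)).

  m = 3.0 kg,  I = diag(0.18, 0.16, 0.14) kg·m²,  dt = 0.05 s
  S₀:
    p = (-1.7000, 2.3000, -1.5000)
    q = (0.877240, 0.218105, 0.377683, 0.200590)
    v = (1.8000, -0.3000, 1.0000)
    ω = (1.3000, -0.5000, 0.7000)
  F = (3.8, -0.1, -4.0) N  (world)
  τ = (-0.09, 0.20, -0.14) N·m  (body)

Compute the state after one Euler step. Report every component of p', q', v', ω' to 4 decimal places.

p' = (-1.6100, 2.2850, -1.4500)
q' = (0.8707, 0.2555, 0.3691, 0.2008)
v' = (1.8633, -0.3017, 0.9333)
ω' = (1.2731, -0.4489, 0.6454)

α = I⁻¹(τ − ω×Iω) = (-0.5389, 1.0225, -1.0929)
ω' = ω + α·dt = (1.2731, -0.4489, 0.6454)
q⊗(0,ω) = (-0.2351080, 1.5050851, -0.3305265, 0.0140276)
q' = normalize(q + ½dt·q⊗(0,ω)) = (0.8707, 0.2555, 0.3691, 0.2008)
p' = p + v·dt = (-1.6100, 2.2850, -1.4500)
new velocity v' = (1.8633, -0.3017, 0.9333)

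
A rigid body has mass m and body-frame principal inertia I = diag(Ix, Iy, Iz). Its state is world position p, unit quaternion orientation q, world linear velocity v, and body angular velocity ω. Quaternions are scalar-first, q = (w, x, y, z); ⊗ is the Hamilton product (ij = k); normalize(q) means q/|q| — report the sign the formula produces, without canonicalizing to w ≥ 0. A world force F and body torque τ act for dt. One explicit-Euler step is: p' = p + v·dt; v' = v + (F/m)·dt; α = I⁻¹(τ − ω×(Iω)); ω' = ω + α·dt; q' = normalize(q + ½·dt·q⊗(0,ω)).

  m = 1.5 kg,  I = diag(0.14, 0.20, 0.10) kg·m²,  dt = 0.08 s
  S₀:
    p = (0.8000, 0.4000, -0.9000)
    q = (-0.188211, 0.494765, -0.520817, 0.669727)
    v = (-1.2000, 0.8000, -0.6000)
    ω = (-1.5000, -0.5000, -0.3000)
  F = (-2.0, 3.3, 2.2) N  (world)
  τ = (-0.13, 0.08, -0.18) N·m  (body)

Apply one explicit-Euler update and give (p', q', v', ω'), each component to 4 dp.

p' = (0.7040, 0.4640, -0.9480)
q' = (-0.1606, 0.5246, -0.5502, 0.6295)
v' = (-1.3067, 0.9760, -0.4827)
ω' = (-1.5657, -0.4752, -0.4800)

linear accel F/m = (-1.3333, 2.2000, 1.4667)
new position p' = (0.7040, 0.4640, -0.9480)
v' = v + a·dt = (-1.3067, 0.9760, -0.4827)
ω×(Iω) gyroscopic = (-0.0150, 0.0180, 0.0450)
(τ − ω×Iω)/I = (-0.8214, 0.3100, -2.2500)
ω' = ω + α·dt = (-1.5657, -0.4752, -0.4800)
q⊗(0,ω) = (0.6826571, 0.7734251, -0.7620555, -0.9721447)
q' = normalize(q + ½dt·q⊗(0,ω)) = (-0.1606, 0.5246, -0.5502, 0.6295)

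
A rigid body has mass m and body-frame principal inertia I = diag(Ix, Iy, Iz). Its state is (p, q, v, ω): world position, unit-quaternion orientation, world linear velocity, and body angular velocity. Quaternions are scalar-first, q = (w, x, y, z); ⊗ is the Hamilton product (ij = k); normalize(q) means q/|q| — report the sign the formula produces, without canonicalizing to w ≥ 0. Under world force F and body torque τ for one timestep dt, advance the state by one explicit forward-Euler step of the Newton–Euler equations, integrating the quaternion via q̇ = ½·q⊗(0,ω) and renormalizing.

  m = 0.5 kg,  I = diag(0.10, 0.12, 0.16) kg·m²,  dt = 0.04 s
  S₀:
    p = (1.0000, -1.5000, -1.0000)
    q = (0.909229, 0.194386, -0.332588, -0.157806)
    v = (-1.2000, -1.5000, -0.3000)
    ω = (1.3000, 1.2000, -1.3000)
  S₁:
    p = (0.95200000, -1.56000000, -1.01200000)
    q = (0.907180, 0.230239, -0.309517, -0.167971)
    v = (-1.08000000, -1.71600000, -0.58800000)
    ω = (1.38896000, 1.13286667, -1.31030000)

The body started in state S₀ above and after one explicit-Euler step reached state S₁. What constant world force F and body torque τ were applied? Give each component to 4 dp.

F = (1.5000, -2.7000, -3.6000)
τ = (0.1600, -0.1000, -0.0100)

Δv = v₁−v₀ = (0.12000000, -0.21600000, -0.28800000)
m·(v₁−v₀)/dt = (1.5000, -2.7000, -3.6000)
Δω = ω₁−ω₀ = (0.08896000, -0.06713333, -0.01030000)
applied torque τ = (0.1600, -0.1000, -0.0100)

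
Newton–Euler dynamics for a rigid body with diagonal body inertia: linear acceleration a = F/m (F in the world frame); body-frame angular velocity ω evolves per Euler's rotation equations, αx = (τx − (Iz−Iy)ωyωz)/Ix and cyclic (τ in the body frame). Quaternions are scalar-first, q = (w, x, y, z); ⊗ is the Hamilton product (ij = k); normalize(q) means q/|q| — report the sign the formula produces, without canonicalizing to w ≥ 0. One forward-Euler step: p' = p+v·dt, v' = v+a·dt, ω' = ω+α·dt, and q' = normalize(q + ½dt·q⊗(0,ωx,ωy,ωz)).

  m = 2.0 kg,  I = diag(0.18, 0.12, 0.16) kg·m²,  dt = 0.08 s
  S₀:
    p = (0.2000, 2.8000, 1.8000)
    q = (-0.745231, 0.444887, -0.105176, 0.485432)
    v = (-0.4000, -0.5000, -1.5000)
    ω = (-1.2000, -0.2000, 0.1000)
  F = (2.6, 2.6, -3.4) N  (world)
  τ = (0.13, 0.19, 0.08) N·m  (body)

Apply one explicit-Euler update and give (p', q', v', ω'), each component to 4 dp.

(τ − ω×Iω)/I = (0.7267, 1.6033, 0.5900)
ω + α·dt = (-1.1419, -0.0717, 0.1472)
Hamilton product q⊗(0,ω) = (0.4642860, 0.9808460, -0.4779609, -0.2897117)
q' = normalize(q + ½dt·q⊗(0,ω)) = (-0.7258, 0.4835, -0.1241, 0.4733)
linear accel F/m = (1.3000, 1.3000, -1.7000)
new position p' = (0.1680, 2.7600, 1.6800)
v + (F/m)dt = (-0.2960, -0.3960, -1.6360)

p' = (0.1680, 2.7600, 1.6800)
q' = (-0.7258, 0.4835, -0.1241, 0.4733)
v' = (-0.2960, -0.3960, -1.6360)
ω' = (-1.1419, -0.0717, 0.1472)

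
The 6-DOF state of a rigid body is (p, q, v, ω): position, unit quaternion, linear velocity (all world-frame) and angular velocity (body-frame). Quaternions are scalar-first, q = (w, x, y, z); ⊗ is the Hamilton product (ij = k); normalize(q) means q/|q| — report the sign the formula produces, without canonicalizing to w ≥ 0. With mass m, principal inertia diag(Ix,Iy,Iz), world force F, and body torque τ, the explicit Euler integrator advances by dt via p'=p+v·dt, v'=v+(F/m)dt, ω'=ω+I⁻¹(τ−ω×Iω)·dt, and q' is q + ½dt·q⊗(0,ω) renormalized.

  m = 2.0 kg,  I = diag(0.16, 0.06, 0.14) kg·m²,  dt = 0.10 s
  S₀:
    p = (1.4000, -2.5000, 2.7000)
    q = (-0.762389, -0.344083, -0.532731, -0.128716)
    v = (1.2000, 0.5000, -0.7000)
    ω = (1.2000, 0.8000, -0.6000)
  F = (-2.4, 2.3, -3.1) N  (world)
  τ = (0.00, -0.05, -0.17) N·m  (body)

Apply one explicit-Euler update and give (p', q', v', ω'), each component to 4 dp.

p' = (1.5200, -2.4500, 2.6300)
q' = (-0.7221, -0.3676, -0.5795, -0.0874)
v' = (1.0800, 0.6150, -0.8550)
ω' = (1.2240, 0.7407, -0.6529)

angular accel α = (0.2400, -0.5933, -0.5286)
ω' = ω + α·dt = (1.2240, 0.7407, -0.6529)
2q̇ = q⊗(0,ω) = (0.7618548, -0.4922554, -0.9708202, 0.8214442)
q + ½dt·q⊗(0,ω), renormalized = (-0.7221, -0.3676, -0.5795, -0.0874)
p + v·dt = (1.5200, -2.4500, 2.6300)
v' = v + a·dt = (1.0800, 0.6150, -0.8550)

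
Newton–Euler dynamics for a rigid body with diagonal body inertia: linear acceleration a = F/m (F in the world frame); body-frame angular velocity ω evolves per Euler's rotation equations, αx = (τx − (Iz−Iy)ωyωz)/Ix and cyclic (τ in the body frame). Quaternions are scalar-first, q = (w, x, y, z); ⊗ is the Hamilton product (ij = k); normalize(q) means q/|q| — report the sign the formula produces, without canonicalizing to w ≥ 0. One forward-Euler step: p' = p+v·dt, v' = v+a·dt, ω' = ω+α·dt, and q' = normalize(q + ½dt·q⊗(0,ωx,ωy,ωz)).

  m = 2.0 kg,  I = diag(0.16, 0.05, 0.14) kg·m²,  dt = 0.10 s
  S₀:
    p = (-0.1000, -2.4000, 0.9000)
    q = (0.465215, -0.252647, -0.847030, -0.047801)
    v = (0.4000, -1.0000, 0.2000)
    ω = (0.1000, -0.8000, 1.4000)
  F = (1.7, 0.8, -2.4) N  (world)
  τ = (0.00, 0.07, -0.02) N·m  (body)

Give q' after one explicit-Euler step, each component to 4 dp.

q' = (0.4345, -0.3105, -0.8454, -0.0009)

q⊗(0,ω) = (-0.5854379, -1.1775613, -0.0232463, 0.9381216)
updated quaternion q' = (0.4345, -0.3105, -0.8454, -0.0009)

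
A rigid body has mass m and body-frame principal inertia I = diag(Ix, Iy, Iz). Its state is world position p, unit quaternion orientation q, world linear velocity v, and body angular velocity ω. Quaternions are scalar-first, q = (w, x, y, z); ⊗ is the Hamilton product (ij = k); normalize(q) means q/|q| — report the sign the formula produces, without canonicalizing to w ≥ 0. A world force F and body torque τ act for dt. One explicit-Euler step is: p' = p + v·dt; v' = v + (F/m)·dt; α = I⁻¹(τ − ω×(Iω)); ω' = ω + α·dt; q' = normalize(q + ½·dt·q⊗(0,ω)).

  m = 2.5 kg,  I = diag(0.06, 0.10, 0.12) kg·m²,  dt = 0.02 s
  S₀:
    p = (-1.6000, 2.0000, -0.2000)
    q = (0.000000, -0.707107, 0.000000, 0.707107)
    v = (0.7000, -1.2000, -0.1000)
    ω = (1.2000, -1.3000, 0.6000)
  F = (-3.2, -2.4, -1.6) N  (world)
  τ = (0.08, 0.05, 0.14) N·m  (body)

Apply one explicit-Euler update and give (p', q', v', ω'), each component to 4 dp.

p' = (-1.5860, 1.9760, -0.2020)
q' = (0.0042, -0.6978, 0.0127, 0.7162)
v' = (0.6744, -1.2192, -0.1128)
ω' = (1.2319, -1.2814, 0.6337)

gyro term ω×Iω = (-0.0156, -0.0432, -0.0624)
(τ − ω×Iω)/I = (1.5933, 0.9320, 1.6867)
ω + α·dt = (1.2319, -1.2814, 0.6337)
q⊗(0,ω) = (0.4242642, 0.9192391, 1.2727926, 0.9192391)
q' = normalize(q + ½dt·q⊗(0,ω)) = (0.0042, -0.6978, 0.0127, 0.7162)
a = (-1.2800, -0.9600, -0.6400)
p + v·dt = (-1.5860, 1.9760, -0.2020)
v + (F/m)dt = (0.6744, -1.2192, -0.1128)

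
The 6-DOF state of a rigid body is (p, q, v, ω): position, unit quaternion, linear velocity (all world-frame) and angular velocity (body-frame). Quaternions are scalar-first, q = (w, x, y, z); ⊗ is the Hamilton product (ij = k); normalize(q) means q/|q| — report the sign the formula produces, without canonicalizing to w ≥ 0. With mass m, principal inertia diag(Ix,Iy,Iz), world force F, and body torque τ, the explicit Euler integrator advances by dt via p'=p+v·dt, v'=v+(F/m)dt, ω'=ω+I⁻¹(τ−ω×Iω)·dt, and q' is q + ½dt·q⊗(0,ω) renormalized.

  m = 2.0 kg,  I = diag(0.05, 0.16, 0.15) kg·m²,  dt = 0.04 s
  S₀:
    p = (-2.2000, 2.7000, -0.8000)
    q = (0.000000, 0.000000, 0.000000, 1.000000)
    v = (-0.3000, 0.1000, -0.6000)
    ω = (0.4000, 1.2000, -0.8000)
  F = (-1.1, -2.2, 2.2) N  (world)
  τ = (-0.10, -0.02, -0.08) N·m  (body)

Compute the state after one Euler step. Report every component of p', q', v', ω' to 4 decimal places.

angular accel α = (-2.1920, -0.3250, -0.8853)
ω' = ω + α·dt = (0.3123, 1.1870, -0.8354)
Hamilton product q⊗(0,ω) = (0.8000000, -1.2000000, 0.4000000, 0.0000000)
updated quaternion q' = (0.0160, -0.0240, 0.0080, 0.9996)
a = F/m = (-0.5500, -1.1000, 1.1000)
p' = p + v·dt = (-2.2120, 2.7040, -0.8240)
new velocity v' = (-0.3220, 0.0560, -0.5560)

p' = (-2.2120, 2.7040, -0.8240)
q' = (0.0160, -0.0240, 0.0080, 0.9996)
v' = (-0.3220, 0.0560, -0.5560)
ω' = (0.3123, 1.1870, -0.8354)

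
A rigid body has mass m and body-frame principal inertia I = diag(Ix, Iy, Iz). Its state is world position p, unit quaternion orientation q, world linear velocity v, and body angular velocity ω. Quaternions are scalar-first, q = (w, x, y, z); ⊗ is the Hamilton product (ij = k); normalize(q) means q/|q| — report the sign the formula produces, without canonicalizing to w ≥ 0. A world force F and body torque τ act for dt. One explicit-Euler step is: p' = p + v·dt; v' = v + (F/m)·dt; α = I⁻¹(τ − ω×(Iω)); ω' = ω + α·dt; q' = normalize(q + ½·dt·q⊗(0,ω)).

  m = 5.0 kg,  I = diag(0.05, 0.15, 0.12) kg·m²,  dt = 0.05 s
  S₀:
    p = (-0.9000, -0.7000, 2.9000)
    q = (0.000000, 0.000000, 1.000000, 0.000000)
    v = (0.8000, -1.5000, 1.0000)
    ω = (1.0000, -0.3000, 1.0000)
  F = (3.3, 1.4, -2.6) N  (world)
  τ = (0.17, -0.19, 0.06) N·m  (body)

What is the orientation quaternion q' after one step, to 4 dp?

q' = (0.0075, 0.0250, 0.9993, -0.0250)

2q̇ = q⊗(0,ω) = (0.3000000, 1.0000000, 0.0000000, -1.0000000)
updated quaternion q' = (0.0075, 0.0250, 0.9993, -0.0250)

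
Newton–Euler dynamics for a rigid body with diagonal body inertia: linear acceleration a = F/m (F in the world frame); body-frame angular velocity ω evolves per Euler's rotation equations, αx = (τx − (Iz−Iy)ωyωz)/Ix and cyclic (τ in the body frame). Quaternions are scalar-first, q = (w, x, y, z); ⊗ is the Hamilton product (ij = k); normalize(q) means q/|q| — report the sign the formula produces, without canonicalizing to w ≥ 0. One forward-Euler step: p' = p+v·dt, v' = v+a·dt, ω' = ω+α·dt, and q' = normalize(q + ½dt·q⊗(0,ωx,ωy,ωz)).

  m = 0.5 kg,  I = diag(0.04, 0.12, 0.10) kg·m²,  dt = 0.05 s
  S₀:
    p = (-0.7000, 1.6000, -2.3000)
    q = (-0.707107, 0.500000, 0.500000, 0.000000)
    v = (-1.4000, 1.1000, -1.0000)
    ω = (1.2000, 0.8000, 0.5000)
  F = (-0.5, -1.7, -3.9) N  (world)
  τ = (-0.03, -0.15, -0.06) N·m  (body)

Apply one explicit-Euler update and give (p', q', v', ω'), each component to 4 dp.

p' = (-0.7700, 1.6550, -2.3500)
q' = (-0.7316, 0.4847, 0.4793, -0.0138)
v' = (-1.4500, 0.9300, -1.3900)
ω' = (1.1725, 0.7525, 0.4316)

p' = p + v·dt = (-0.7700, 1.6550, -2.3500)
new velocity v' = (-1.4500, 0.9300, -1.3900)
ω×(Iω) gyroscopic = (-0.0080, -0.0360, 0.0768)
(τ − ω×Iω)/I = (-0.5500, -0.9500, -1.3680)
new body rate ω' = (1.1725, 0.7525, 0.4316)
2q̇ = q⊗(0,ω) = (-1.0000000, -0.5985284, -0.8156856, -0.5535535)
q + ½dt·q⊗(0,ω), renormalized = (-0.7316, 0.4847, 0.4793, -0.0138)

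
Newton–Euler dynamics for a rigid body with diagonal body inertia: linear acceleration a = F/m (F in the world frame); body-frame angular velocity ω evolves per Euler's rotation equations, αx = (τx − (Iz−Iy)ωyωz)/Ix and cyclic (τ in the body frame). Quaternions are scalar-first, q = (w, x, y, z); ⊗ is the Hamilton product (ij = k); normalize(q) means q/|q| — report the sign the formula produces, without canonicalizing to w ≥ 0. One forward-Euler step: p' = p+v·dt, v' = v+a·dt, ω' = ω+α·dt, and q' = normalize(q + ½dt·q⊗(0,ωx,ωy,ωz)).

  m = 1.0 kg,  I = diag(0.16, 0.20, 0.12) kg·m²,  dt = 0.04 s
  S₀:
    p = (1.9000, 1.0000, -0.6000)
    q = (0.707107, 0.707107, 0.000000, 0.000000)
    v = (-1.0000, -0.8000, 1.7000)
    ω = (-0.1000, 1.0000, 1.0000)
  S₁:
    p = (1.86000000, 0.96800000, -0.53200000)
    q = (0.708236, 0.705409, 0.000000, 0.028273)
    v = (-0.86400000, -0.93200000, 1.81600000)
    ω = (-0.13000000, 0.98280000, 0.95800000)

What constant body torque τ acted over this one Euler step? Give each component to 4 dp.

τ = (-0.2000, -0.0900, -0.1300)

Δω = ω₁−ω₀ = (-0.03000000, -0.01720000, -0.04200000)
gyro term ω₀×Iω₀ = (-0.0800, -0.0040, -0.0040)
τ = I·(Δω/dt) + ω₀×(Iω₀) = (-0.2000, -0.0900, -0.1300)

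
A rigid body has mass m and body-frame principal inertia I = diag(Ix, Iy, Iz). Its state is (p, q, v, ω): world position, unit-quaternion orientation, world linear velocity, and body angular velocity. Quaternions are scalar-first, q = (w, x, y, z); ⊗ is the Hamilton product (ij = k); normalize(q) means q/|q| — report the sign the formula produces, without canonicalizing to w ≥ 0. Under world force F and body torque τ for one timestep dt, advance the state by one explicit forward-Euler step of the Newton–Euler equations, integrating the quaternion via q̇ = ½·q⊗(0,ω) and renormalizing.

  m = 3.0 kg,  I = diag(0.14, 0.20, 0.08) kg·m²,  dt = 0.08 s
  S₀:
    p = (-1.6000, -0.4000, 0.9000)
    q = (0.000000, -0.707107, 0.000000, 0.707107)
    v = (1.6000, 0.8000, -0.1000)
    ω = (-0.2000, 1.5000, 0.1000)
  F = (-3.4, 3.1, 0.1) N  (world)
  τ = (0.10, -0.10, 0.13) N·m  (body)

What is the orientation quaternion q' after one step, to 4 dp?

q' = (-0.0085, -0.7482, -0.0028, 0.6635)

2q̇ = q⊗(0,ω) = (-0.2121321, -1.0606605, -0.0707107, -1.0606605)
q' = normalize(q + ½dt·q⊗(0,ω)) = (-0.0085, -0.7482, -0.0028, 0.6635)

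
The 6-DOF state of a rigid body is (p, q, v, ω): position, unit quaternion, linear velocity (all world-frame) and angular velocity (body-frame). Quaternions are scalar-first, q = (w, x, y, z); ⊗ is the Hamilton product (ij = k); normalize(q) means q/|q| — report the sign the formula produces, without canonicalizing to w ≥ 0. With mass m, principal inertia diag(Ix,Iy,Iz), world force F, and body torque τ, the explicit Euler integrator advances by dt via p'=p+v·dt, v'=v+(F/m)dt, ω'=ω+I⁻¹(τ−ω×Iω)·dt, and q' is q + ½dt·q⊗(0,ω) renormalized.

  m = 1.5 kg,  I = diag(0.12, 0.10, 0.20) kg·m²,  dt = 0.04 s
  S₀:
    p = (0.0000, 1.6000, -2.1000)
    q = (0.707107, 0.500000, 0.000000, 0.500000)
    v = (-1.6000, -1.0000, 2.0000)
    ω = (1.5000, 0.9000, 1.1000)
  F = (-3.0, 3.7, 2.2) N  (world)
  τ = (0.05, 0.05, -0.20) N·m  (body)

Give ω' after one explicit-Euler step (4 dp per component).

gyro term ω×Iω = (0.0990, -0.1320, -0.0270)
α = I⁻¹(τ − ω×Iω) = (-0.4083, 1.8200, -0.8650)
ω + α·dt = (1.4837, 0.9728, 1.0654)

ω' = (1.4837, 0.9728, 1.0654)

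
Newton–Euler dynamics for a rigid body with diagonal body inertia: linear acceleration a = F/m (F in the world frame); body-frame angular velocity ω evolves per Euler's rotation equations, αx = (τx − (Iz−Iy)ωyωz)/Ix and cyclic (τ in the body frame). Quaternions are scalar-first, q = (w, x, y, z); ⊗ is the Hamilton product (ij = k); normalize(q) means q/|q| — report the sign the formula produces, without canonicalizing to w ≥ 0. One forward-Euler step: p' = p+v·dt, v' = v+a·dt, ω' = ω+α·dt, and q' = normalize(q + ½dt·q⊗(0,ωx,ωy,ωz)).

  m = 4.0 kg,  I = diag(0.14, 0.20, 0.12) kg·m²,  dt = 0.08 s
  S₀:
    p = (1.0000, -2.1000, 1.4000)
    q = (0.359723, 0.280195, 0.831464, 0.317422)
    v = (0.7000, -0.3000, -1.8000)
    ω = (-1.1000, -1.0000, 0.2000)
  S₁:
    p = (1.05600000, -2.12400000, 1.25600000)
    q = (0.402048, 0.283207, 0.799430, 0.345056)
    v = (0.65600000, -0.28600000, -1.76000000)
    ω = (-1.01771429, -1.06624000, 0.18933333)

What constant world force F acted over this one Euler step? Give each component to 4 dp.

Δv = v₁−v₀ = (-0.04400000, 0.01400000, 0.04000000)
F = m·Δv/dt = (-2.2000, 0.7000, 2.0000)

F = (-2.2000, 0.7000, 2.0000)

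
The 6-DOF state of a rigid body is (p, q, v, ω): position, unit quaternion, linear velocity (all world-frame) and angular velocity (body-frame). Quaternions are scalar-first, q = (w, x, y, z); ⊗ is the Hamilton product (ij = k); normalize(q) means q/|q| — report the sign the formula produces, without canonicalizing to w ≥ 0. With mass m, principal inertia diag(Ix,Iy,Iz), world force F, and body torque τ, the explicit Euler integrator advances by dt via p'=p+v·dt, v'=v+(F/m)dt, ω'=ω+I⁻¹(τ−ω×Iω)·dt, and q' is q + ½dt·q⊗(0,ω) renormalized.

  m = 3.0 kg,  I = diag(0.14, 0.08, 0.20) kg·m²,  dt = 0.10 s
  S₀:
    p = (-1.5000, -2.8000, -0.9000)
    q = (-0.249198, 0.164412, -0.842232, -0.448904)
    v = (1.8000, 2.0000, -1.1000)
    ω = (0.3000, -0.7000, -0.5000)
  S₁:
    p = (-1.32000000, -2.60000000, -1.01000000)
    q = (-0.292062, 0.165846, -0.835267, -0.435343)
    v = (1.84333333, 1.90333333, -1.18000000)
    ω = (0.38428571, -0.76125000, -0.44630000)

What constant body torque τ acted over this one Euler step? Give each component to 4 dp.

Δω = ω₁−ω₀ = (0.08428571, -0.06125000, 0.05370000)
gyro term ω₀×Iω₀ = (0.0420, 0.0090, 0.0126)
applied torque τ = (0.1600, -0.0400, 0.1200)

τ = (0.1600, -0.0400, 0.1200)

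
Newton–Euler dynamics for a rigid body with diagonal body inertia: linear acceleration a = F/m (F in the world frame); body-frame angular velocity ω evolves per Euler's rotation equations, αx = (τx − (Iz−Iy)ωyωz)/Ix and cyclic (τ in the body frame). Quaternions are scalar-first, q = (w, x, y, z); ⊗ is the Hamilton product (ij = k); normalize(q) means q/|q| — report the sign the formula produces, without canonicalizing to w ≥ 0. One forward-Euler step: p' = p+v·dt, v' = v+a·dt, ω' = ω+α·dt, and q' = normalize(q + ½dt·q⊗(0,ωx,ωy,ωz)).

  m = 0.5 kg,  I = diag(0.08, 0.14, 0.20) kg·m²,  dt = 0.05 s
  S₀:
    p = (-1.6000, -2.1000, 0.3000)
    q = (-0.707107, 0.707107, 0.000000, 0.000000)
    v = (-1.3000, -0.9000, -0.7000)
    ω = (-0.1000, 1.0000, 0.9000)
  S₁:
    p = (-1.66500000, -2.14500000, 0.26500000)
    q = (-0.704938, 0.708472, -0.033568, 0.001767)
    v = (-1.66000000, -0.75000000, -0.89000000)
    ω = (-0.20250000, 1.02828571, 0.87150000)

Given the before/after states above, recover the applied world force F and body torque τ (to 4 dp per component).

velocity change Δv = (-0.36000000, 0.15000000, -0.19000000)
F = m·Δv/dt = (-3.6000, 1.5000, -1.9000)
ω₁ − ω₀ = (-0.10250000, 0.02828571, -0.02850000)
τ = I·(Δω/dt) + ω₀×(Iω₀) = (-0.1100, 0.0900, -0.1200)

F = (-3.6000, 1.5000, -1.9000)
τ = (-0.1100, 0.0900, -0.1200)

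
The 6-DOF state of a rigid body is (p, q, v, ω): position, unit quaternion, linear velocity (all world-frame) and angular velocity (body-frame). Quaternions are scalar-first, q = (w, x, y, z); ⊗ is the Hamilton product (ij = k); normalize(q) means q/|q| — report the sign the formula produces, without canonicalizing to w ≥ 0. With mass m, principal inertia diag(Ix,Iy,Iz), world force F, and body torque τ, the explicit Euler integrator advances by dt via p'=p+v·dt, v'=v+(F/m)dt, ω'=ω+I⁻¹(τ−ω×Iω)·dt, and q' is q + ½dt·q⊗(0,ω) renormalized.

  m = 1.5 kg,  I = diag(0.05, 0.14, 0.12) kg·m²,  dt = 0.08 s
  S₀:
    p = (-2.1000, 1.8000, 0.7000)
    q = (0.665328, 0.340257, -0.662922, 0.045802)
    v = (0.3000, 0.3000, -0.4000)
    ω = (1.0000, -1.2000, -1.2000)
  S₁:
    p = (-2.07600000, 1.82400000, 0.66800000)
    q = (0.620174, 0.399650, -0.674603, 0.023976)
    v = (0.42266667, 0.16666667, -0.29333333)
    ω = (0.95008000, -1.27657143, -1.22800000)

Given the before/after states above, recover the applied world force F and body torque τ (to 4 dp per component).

velocity change Δv = (0.12266667, -0.13333333, 0.10666667)
F = m·Δv/dt = (2.3000, -2.5000, 2.0000)
Δω = ω₁−ω₀ = (-0.04992000, -0.07657143, -0.02800000)
precession coupling = (-0.0288, 0.0840, -0.1080)
applied torque τ = (-0.0600, -0.0500, -0.1500)

F = (2.3000, -2.5000, 2.0000)
τ = (-0.0600, -0.0500, -0.1500)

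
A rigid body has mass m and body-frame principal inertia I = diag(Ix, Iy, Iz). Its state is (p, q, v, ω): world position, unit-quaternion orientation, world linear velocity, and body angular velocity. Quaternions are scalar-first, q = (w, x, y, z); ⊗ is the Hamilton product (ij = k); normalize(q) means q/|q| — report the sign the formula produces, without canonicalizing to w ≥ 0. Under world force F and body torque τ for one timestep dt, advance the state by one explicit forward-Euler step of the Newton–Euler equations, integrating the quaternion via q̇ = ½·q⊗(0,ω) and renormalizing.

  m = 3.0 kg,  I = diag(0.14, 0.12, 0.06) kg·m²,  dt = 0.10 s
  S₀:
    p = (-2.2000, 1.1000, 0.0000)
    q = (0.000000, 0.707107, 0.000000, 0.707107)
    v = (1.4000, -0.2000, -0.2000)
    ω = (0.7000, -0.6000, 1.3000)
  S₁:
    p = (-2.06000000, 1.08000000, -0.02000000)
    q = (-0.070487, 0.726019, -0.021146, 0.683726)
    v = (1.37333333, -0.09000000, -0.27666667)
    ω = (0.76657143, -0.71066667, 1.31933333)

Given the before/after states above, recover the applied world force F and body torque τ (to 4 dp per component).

Δω = ω₁−ω₀ = (0.06657143, -0.11066667, 0.01933333)
I·α + gyro = (0.1400, -0.0600, 0.0200)
velocity change Δv = (-0.02666667, 0.11000000, -0.07666667)
applied force F = (-0.8000, 3.3000, -2.3000)

F = (-0.8000, 3.3000, -2.3000)
τ = (0.1400, -0.0600, 0.0200)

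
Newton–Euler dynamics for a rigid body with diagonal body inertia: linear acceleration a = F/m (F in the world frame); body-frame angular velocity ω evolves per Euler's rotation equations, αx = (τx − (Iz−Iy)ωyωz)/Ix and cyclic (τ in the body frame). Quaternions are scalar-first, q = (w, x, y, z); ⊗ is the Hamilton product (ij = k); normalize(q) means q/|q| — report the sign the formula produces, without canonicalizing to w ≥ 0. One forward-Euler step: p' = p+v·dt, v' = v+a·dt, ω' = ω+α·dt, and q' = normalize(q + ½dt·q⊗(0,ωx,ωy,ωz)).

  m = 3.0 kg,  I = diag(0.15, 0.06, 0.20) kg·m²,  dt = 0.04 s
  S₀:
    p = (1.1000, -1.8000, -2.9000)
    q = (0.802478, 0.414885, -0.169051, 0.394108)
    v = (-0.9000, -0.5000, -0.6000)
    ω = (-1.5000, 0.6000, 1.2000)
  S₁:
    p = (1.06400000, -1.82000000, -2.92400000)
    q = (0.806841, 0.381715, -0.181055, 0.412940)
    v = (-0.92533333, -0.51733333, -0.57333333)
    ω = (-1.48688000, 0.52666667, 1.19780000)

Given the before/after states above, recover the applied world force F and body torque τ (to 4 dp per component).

F = (-1.9000, -1.3000, 2.0000)
τ = (0.1500, -0.0200, 0.0700)

rate change Δω = (0.01312000, -0.07333333, -0.00220000)
ω₀×(Iω₀) = (0.1008, 0.0900, 0.0810)
I·α + gyro = (0.1500, -0.0200, 0.0700)
Δv = v₁−v₀ = (-0.02533333, -0.01733333, 0.02666667)
applied force F = (-1.9000, -1.3000, 2.0000)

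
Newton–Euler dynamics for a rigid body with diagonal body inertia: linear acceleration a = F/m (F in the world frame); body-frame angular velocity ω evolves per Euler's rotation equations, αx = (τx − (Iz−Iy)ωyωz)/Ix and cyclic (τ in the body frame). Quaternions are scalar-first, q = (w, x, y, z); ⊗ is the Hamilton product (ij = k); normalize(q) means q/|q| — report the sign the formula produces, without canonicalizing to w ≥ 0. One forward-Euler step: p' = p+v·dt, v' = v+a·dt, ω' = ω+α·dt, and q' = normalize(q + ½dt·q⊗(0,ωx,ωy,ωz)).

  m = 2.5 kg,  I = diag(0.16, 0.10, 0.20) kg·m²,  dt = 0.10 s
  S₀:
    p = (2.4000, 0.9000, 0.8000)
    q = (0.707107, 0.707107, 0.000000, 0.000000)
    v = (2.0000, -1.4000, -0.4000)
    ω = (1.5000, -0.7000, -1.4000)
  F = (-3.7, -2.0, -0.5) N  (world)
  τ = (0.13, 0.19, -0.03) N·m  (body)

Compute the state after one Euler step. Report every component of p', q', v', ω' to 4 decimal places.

p' = (2.6000, 0.7600, 0.7600)
q' = (0.6503, 0.7557, 0.0246, -0.0738)
v' = (1.8520, -1.4800, -0.4200)
ω' = (1.5200, -0.5940, -1.4465)

a = (-1.4800, -0.8000, -0.2000)
new position p' = (2.6000, 0.7600, 0.7600)
new velocity v' = (1.8520, -1.4800, -0.4200)
(τ − ω×Iω)/I = (0.2000, 1.0600, -0.4650)
new body rate ω' = (1.5200, -0.5940, -1.4465)
Hamilton product q⊗(0,ω) = (-1.0606605, 1.0606605, 0.4949749, -1.4849247)
updated quaternion q' = (0.6503, 0.7557, 0.0246, -0.0738)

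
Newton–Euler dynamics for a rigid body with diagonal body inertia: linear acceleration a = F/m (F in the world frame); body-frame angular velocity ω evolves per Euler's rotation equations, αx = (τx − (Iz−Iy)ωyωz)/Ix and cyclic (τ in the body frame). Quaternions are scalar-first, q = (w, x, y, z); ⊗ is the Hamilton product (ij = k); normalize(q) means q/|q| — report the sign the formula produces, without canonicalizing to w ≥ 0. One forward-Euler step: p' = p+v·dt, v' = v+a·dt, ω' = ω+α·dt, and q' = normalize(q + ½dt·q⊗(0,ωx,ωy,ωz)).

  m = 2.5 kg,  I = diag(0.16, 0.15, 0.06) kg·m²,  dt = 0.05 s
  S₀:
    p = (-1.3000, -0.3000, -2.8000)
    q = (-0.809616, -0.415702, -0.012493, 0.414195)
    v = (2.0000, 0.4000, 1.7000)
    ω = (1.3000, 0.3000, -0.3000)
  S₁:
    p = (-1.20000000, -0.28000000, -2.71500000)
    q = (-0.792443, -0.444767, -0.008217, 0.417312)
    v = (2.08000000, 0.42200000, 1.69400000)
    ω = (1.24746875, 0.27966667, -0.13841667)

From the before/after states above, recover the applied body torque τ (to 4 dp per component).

τ = (-0.1600, -0.1000, 0.1900)

rate change Δω = (-0.05253125, -0.02033333, 0.16158333)
precession coupling = (0.0081, -0.0390, -0.0039)
τ = I·(Δω/dt) + ω₀×(Iω₀) = (-0.1600, -0.1000, 0.1900)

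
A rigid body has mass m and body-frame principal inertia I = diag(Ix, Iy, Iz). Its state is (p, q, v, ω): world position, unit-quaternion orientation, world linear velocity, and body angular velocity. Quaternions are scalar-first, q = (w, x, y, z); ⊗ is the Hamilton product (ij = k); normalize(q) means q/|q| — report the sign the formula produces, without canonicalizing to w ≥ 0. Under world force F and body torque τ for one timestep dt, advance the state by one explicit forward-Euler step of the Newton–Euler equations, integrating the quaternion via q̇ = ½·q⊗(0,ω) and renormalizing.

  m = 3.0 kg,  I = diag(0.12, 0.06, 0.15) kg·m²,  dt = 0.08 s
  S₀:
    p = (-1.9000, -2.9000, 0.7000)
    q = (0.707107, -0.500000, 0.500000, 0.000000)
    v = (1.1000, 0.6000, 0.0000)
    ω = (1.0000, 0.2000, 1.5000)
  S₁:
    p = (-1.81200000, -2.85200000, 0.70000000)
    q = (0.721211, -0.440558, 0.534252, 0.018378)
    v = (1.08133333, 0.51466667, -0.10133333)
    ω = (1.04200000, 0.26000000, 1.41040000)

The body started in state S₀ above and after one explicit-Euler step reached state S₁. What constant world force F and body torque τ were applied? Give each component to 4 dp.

F = (-0.7000, -3.2000, -3.8000)
τ = (0.0900, 0.0000, -0.1800)

v₁ − v₀ = (-0.01866667, -0.08533333, -0.10133333)
F = m·Δv/dt = (-0.7000, -3.2000, -3.8000)
rate change Δω = (0.04200000, 0.06000000, -0.08960000)
I·α + gyro = (0.0900, 0.0000, -0.1800)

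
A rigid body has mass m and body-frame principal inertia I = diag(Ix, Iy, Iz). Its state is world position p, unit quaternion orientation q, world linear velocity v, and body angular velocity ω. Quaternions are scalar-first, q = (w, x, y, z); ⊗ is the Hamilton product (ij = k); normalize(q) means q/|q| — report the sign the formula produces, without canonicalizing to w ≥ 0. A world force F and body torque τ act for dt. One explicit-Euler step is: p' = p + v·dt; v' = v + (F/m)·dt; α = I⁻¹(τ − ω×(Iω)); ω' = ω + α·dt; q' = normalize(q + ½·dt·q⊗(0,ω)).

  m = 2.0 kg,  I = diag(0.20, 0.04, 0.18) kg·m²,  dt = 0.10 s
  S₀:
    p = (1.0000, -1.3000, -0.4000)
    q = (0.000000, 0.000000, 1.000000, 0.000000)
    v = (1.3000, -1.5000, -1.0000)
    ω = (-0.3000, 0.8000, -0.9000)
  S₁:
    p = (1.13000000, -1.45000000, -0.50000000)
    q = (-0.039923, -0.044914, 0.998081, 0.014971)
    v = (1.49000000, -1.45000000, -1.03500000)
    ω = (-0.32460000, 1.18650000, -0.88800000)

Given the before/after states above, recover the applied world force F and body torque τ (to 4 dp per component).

velocity change Δv = (0.19000000, 0.05000000, -0.03500000)
m·(v₁−v₀)/dt = (3.8000, 1.0000, -0.7000)
rate change Δω = (-0.02460000, 0.38650000, 0.01200000)
I·α + gyro = (-0.1500, 0.1600, 0.0600)

F = (3.8000, 1.0000, -0.7000)
τ = (-0.1500, 0.1600, 0.0600)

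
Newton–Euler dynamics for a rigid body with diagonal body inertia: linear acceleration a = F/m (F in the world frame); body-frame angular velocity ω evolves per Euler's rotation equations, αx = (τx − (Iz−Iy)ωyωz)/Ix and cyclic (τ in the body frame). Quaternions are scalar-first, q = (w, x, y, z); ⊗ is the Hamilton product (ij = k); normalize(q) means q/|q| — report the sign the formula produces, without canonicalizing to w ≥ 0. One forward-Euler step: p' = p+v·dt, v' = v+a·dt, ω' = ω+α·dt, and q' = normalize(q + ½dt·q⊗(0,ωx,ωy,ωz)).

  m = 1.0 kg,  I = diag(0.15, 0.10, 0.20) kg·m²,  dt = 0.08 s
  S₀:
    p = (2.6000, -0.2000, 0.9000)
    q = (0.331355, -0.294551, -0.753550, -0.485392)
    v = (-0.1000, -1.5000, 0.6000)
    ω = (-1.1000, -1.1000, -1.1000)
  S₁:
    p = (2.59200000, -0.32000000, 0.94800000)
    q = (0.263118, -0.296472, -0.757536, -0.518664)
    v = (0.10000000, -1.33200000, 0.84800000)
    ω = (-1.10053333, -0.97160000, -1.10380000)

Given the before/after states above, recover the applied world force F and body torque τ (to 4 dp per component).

F = (2.5000, 2.1000, 3.1000)
τ = (0.1200, 0.1000, -0.0700)

Δv = v₁−v₀ = (0.20000000, 0.16800000, 0.24800000)
applied force F = (2.5000, 2.1000, 3.1000)
rate change Δω = (-0.00053333, 0.12840000, -0.00380000)
ω₀×(Iω₀) = (0.1210, -0.0605, -0.0605)
applied torque τ = (0.1200, 0.1000, -0.0700)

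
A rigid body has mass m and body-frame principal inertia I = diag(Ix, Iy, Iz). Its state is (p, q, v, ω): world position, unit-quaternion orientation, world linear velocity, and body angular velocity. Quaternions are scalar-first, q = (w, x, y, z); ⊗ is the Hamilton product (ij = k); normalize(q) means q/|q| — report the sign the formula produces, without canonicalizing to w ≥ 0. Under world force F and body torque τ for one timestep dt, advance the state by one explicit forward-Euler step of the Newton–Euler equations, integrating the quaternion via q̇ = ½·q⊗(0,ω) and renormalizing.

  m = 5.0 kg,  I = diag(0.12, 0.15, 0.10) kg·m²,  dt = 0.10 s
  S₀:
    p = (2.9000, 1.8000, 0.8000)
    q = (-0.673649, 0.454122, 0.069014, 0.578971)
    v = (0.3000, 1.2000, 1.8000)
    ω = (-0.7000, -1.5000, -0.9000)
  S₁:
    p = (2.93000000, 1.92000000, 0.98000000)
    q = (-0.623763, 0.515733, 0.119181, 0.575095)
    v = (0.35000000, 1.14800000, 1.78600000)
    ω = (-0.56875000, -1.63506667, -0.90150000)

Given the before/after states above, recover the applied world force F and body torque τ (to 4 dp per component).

F = (2.5000, -2.6000, -0.7000)
τ = (0.0900, -0.1900, 0.0300)

v₁ − v₀ = (0.05000000, -0.05200000, -0.01400000)
applied force F = (2.5000, -2.6000, -0.7000)
rate change Δω = (0.13125000, -0.13506667, -0.00150000)
ω₀×(Iω₀) = (-0.0675, 0.0126, 0.0315)
τ = I·(Δω/dt) + ω₀×(Iω₀) = (0.0900, -0.1900, 0.0300)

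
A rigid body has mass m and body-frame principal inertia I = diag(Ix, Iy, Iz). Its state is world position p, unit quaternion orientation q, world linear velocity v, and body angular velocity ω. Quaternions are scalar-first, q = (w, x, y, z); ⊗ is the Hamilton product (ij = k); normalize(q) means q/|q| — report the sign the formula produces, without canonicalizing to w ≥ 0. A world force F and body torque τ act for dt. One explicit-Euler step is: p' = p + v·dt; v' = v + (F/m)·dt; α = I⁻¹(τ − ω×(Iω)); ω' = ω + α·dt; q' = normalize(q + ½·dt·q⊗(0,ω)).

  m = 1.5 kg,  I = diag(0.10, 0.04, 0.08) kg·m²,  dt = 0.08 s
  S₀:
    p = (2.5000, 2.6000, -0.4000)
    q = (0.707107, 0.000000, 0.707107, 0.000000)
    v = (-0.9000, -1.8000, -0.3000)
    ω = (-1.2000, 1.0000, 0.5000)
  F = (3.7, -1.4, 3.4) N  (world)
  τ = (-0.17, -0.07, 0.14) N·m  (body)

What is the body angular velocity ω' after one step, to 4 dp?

(τ − ω×Iω)/I = (-1.9000, -1.4500, 0.8500)
ω + α·dt = (-1.3520, 0.8840, 0.5680)

ω' = (-1.3520, 0.8840, 0.5680)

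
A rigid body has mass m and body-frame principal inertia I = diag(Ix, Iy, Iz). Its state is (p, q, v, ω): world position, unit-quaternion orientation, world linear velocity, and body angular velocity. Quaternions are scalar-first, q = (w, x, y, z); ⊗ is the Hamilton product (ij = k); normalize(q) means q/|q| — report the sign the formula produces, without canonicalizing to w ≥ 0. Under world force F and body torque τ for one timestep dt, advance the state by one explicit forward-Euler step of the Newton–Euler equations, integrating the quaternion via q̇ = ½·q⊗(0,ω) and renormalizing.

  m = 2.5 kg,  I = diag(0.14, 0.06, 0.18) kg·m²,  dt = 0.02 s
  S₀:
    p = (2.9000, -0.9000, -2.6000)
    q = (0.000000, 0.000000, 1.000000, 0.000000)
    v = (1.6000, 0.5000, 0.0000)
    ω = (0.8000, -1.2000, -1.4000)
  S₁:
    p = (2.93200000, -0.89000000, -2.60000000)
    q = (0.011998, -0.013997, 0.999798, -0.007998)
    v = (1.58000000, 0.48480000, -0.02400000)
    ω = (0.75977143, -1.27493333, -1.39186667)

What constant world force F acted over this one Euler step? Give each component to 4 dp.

F = (-2.5000, -1.9000, -3.0000)

v₁ − v₀ = (-0.02000000, -0.01520000, -0.02400000)
applied force F = (-2.5000, -1.9000, -3.0000)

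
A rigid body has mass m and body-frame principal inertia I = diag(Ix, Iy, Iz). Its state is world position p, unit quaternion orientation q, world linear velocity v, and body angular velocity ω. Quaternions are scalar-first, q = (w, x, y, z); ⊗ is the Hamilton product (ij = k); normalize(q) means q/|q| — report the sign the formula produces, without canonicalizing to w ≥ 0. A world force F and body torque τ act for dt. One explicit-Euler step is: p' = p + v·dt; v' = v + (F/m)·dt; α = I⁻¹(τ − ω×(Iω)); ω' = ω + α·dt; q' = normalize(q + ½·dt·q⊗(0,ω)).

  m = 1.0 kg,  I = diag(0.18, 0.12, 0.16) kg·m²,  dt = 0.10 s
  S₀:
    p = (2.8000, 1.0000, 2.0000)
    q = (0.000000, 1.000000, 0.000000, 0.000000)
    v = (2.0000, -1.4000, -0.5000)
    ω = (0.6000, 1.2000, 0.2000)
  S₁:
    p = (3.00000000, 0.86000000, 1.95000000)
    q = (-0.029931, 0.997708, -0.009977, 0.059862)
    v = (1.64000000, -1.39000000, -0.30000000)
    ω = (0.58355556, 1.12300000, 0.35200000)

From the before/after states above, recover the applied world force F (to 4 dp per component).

v₁ − v₀ = (-0.36000000, 0.01000000, 0.20000000)
F = m·Δv/dt = (-3.6000, 0.1000, 2.0000)

F = (-3.6000, 0.1000, 2.0000)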